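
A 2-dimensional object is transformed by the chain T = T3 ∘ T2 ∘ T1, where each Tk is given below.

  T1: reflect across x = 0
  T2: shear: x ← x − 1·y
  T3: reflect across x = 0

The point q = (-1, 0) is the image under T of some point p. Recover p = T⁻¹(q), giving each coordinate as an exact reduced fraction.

p = (-1, 0)

T1 = [-1 0 0; 0 1 0; 0 0 1]
T2·T1 = [-1 -1 0; 0 1 0; 0 0 1]
T3·…·T1 = [1 1 0; 0 1 0; 0 0 1]
det M = 1; M⁻¹ = [1 -1 0; 0 1 0; 0 0 1]
M⁻¹ · (-1, 0)ᵀ = (-1, 0)ᵀ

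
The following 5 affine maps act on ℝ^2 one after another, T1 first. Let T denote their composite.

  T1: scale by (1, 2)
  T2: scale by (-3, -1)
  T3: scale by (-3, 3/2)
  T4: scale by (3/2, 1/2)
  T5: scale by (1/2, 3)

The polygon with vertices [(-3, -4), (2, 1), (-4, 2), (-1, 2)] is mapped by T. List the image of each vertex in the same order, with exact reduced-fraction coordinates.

T1 scale by (1, 2): (-3, -4) → (-3, -8); (2, 1) → (2, 2); (-4, 2) → (-4, 4); (-1, 2) → (-1, 4)
T2 scale by (-3, -1): (-3, -8) → (9, 8); (2, 2) → (-6, -2); (-4, 4) → (12, -4); (-1, 4) → (3, -4)
T3 scale by (-3, 3/2): (9, 8) → (-27, 12); (-6, -2) → (18, -3); (12, -4) → (-36, -6); (3, -4) → (-9, -6)
T4 scale by (3/2, 1/2): (-27, 12) → (-81/2, 6); (18, -3) → (27, -3/2); (-36, -6) → (-54, -3); (-9, -6) → (-27/2, -3)
T5 scale by (1/2, 3): (-81/2, 6) → (-81/4, 18); (27, -3/2) → (27/2, -9/2); (-54, -3) → (-27, -9); (-27/2, -3) → (-27/4, -9)

image vertices: (-81/4, 18), (27/2, -9/2), (-27, -9), (-27/4, -9)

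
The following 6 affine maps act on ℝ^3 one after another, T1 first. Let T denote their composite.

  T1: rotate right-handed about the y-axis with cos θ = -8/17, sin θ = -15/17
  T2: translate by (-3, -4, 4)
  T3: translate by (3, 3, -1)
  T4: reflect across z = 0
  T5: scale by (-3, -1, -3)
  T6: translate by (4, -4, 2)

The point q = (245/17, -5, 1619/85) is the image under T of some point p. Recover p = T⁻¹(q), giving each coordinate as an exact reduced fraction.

p = (4, 2, 9/5)

T1 = [-8/17 0 -15/17 0; 0 1 0 0; 15/17 0 -8/17 0; 0 0 0 1]
T2·T1 = [-8/17 0 -15/17 -3; 0 1 0 -4; 15/17 0 -8/17 4; 0 0 0 1]
T3·…·T1 = [-8/17 0 -15/17 0; 0 1 0 -1; 15/17 0 -8/17 3; 0 0 0 1]
T4·…·T1 = [-8/17 0 -15/17 0; 0 1 0 -1; -15/17 0 8/17 -3; 0 0 0 1]
T5·…·T1 = [24/17 0 45/17 0; 0 -1 0 1; 45/17 0 -24/17 9; 0 0 0 1]
T6·…·T1 = [24/17 0 45/17 4; 0 -1 0 -3; 45/17 0 -24/17 11; 0 0 0 1]
det M = 9; M⁻¹ = [8/51 0 5/17 -197/51; 0 -1 0 -3; 5/17 0 -8/51 28/51; 0 0 0 1]
M⁻¹ · (245/17, -5, 1619/85)ᵀ = (4, 2, 9/5)ᵀ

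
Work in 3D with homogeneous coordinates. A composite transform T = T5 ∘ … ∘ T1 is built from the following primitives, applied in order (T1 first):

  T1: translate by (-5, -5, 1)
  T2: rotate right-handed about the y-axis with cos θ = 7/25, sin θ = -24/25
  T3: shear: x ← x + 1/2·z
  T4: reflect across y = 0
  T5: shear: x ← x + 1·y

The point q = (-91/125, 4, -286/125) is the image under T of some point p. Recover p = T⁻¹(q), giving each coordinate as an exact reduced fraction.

p = (9/5, 1, 9/5)

T1 = [1 0 0 -5; 0 1 0 -5; 0 0 1 1; 0 0 0 1]
T2·T1 = [7/25 0 -24/25 -59/25; 0 1 0 -5; 24/25 0 7/25 -113/25; 0 0 0 1]
T3·…·T1 = [19/25 0 -41/50 -231/50; 0 1 0 -5; 24/25 0 7/25 -113/25; 0 0 0 1]
T4·…·T1 = [19/25 0 -41/50 -231/50; 0 -1 0 5; 24/25 0 7/25 -113/25; 0 0 0 1]
T5·…·T1 = [19/25 -1 -41/50 19/50; 0 -1 0 5; 24/25 0 7/25 -113/25; 0 0 0 1]
det M = -1; M⁻¹ = [7/25 -7/25 41/50 5; 0 -1 0 5; -24/25 24/25 19/25 -1; 0 0 0 1]
M⁻¹ · (-91/125, 4, -286/125)ᵀ = (9/5, 1, 9/5)ᵀ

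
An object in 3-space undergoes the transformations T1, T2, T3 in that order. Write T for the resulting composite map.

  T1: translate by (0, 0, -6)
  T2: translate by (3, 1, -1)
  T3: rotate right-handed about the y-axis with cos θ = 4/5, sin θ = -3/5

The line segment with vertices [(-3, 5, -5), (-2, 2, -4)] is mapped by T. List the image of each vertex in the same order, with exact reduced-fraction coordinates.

image vertices: (36/5, 6, -48/5), (37/5, 3, -41/5)

T1 translate by (0, 0, -6): (-3, 5, -5) → (-3, 5, -11); (-2, 2, -4) → (-2, 2, -10)
T2 translate by (3, 1, -1): (-3, 5, -11) → (0, 6, -12); (-2, 2, -10) → (1, 3, -11)
T3 rotate right-handed about the y-axis with cos θ = 4/5, sin θ = -3/5: (0, 6, -12) → (36/5, 6, -48/5); (1, 3, -11) → (37/5, 3, -41/5)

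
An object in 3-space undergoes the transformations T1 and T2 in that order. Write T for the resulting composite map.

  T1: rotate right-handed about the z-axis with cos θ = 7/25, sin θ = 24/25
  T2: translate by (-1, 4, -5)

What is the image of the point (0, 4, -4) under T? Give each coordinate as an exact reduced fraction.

T(p) = (-121/25, 128/25, -9)

T1 rotate right-handed about the z-axis with cos θ = 7/25, sin θ = 24/25: (0, 4, -4) → (-96/25, 28/25, -4)
T2 translate by (-1, 4, -5): (-96/25, 28/25, -4) → (-121/25, 128/25, -9)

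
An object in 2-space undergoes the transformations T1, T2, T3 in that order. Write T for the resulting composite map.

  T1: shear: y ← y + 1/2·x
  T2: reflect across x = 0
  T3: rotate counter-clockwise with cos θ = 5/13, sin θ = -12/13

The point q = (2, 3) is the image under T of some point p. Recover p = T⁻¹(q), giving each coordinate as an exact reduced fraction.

T1 = [1 0 0; 1/2 1 0; 0 0 1]
T2·T1 = [-1 0 0; 1/2 1 0; 0 0 1]
T3·…·T1 = [1/13 12/13 0; 29/26 5/13 0; 0 0 1]
det M = -1; M⁻¹ = [-5/13 12/13 0; 29/26 -1/13 0; 0 0 1]
M⁻¹ · (2, 3)ᵀ = (2, 2)ᵀ

p = (2, 2)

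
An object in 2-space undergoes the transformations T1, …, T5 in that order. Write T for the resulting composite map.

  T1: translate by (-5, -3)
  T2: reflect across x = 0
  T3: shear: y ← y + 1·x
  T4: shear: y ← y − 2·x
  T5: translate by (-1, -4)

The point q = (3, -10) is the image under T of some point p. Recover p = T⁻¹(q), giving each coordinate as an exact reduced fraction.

p = (1, 1)

T1 = [1 0 -5; 0 1 -3; 0 0 1]
T2·T1 = [-1 0 5; 0 1 -3; 0 0 1]
T3·…·T1 = [-1 0 5; -1 1 2; 0 0 1]
T4·…·T1 = [-1 0 5; 1 1 -8; 0 0 1]
T5·…·T1 = [-1 0 4; 1 1 -12; 0 0 1]
det M = -1; M⁻¹ = [-1 0 4; 1 1 8; 0 0 1]
M⁻¹ · (3, -10)ᵀ = (1, 1)ᵀ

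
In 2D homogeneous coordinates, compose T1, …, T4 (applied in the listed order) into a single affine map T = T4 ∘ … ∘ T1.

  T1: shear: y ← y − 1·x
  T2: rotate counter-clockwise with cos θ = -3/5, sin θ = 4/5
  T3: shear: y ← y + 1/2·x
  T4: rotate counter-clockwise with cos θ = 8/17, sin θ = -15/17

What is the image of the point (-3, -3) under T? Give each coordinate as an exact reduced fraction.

T1 shear: y ← y − 1·x: (-3, -3) → (-3, 0)
T2 rotate counter-clockwise with cos θ = -3/5, sin θ = 4/5: (-3, 0) → (9/5, -12/5)
T3 shear: y ← y + 1/2·x: (9/5, -12/5) → (9/5, -3/2)
T4 rotate counter-clockwise with cos θ = 8/17, sin θ = -15/17: (9/5, -3/2) → (-81/170, -39/17)

T(p) = (-81/170, -39/17)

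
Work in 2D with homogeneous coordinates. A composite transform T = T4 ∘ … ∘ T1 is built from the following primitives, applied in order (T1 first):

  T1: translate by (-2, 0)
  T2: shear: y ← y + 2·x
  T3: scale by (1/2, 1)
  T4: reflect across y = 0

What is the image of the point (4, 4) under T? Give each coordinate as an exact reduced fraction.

T(p) = (1, -8)

T1 translate by (-2, 0): (4, 4) → (2, 4)
T2 shear: y ← y + 2·x: (2, 4) → (2, 8)
T3 scale by (1/2, 1): (2, 8) → (1, 8)
T4 reflect across y = 0: (1, 8) → (1, -8)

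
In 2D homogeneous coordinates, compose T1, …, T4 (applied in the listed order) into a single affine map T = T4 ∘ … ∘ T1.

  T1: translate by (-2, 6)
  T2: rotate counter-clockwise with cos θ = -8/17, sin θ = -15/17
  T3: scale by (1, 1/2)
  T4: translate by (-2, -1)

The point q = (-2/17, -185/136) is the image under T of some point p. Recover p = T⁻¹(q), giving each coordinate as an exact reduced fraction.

p = (7/4, -4)

T1 = [1 0 -2; 0 1 6; 0 0 1]
T2·T1 = [-8/17 15/17 106/17; -15/17 -8/17 -18/17; 0 0 1]
T3·…·T1 = [-8/17 15/17 106/17; -15/34 -4/17 -9/17; 0 0 1]
T4·…·T1 = [-8/17 15/17 72/17; -15/34 -4/17 -26/17; 0 0 1]
det M = 1/2; M⁻¹ = [-8/17 -30/17 -12/17; 15/17 -16/17 -88/17; 0 0 1]
M⁻¹ · (-2/17, -185/136)ᵀ = (7/4, -4)ᵀ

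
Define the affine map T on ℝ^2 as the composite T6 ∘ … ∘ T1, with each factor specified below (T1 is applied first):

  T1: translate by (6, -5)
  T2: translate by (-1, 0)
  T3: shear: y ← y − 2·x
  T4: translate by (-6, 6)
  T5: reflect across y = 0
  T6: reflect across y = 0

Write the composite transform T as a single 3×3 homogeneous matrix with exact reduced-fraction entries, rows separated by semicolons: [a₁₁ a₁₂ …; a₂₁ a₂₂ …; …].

T1 = [1 0 6; 0 1 -5; 0 0 1]
T2·T1 = [1 0 5; 0 1 -5; 0 0 1]
T3·…·T1 = [1 0 5; -2 1 -15; 0 0 1]
T4·…·T1 = [1 0 -1; -2 1 -9; 0 0 1]
T5·…·T1 = [1 0 -1; 2 -1 9; 0 0 1]
T6·…·T1 = [1 0 -1; -2 1 -9; 0 0 1]

T = [1 0 -1; -2 1 -9; 0 0 1]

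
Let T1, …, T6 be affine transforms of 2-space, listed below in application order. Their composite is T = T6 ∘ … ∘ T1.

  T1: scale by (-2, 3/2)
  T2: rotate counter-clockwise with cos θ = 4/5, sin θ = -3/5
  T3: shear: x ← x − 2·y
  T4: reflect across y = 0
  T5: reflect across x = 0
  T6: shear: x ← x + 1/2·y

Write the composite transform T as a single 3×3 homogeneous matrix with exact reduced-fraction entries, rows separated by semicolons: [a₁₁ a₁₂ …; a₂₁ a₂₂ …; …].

T1 = [-2 0 0; 0 3/2 0; 0 0 1]
T2·T1 = [-8/5 9/10 0; 6/5 6/5 0; 0 0 1]
T3·…·T1 = [-4 -3/2 0; 6/5 6/5 0; 0 0 1]
T4·…·T1 = [-4 -3/2 0; -6/5 -6/5 0; 0 0 1]
T5·…·T1 = [4 3/2 0; -6/5 -6/5 0; 0 0 1]
T6·…·T1 = [17/5 9/10 0; -6/5 -6/5 0; 0 0 1]

T = [17/5 9/10 0; -6/5 -6/5 0; 0 0 1]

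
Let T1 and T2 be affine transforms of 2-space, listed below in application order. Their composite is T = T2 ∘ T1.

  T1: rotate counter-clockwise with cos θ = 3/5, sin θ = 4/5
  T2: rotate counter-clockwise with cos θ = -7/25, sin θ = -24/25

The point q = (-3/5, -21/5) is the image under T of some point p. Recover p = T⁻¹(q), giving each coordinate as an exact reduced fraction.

p = (3, -3)

T1 = [3/5 -4/5 0; 4/5 3/5 0; 0 0 1]
T2·T1 = [3/5 4/5 0; -4/5 3/5 0; 0 0 1]
det M = 1; M⁻¹ = [3/5 -4/5 0; 4/5 3/5 0; 0 0 1]
M⁻¹ · (-3/5, -21/5)ᵀ = (3, -3)ᵀ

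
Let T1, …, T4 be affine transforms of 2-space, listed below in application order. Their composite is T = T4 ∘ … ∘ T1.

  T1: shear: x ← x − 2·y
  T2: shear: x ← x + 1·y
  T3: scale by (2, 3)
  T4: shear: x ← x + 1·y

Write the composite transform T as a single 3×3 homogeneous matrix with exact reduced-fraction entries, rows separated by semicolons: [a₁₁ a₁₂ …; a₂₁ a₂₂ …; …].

T = [2 1 0; 0 3 0; 0 0 1]

T1 = [1 -2 0; 0 1 0; 0 0 1]
T2·T1 = [1 -1 0; 0 1 0; 0 0 1]
T3·…·T1 = [2 -2 0; 0 3 0; 0 0 1]
T4·…·T1 = [2 1 0; 0 3 0; 0 0 1]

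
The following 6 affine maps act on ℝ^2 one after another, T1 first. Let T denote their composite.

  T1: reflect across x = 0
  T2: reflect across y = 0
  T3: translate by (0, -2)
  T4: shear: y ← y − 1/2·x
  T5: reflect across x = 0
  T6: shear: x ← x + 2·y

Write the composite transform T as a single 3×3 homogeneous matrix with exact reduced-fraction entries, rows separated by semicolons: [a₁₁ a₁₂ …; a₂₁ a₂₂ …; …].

T = [2 -2 -4; 1/2 -1 -2; 0 0 1]

T1 = [-1 0 0; 0 1 0; 0 0 1]
T2·T1 = [-1 0 0; 0 -1 0; 0 0 1]
T3·…·T1 = [-1 0 0; 0 -1 -2; 0 0 1]
T4·…·T1 = [-1 0 0; 1/2 -1 -2; 0 0 1]
T5·…·T1 = [1 0 0; 1/2 -1 -2; 0 0 1]
T6·…·T1 = [2 -2 -4; 1/2 -1 -2; 0 0 1]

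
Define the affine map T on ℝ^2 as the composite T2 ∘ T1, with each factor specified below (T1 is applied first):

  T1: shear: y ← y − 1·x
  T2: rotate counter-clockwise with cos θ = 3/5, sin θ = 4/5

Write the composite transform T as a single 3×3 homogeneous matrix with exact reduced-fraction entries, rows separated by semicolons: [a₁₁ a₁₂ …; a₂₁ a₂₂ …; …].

T = [7/5 -4/5 0; 1/5 3/5 0; 0 0 1]

T1 = [1 0 0; -1 1 0; 0 0 1]
T2·T1 = [7/5 -4/5 0; 1/5 3/5 0; 0 0 1]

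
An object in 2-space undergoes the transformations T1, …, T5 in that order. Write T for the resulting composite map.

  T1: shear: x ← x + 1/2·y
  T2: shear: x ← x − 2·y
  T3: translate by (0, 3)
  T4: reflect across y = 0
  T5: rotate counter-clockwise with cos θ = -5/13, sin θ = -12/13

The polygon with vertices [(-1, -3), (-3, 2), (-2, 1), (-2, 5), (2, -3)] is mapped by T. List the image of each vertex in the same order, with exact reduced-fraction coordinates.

T1 shear: x ← x + 1/2·y: (-1, -3) → (-5/2, -3); (-3, 2) → (-2, 2); (-2, 1) → (-3/2, 1); (-2, 5) → (1/2, 5); (2, -3) → (1/2, -3)
T2 shear: x ← x − 2·y: (-5/2, -3) → (7/2, -3); (-2, 2) → (-6, 2); (-3/2, 1) → (-7/2, 1); (1/2, 5) → (-19/2, 5); (1/2, -3) → (13/2, -3)
T3 translate by (0, 3): (7/2, -3) → (7/2, 0); (-6, 2) → (-6, 5); (-7/2, 1) → (-7/2, 4); (-19/2, 5) → (-19/2, 8); (13/2, -3) → (13/2, 0)
T4 reflect across y = 0: (7/2, 0) → (7/2, 0); (-6, 5) → (-6, -5); (-7/2, 4) → (-7/2, -4); (-19/2, 8) → (-19/2, -8); (13/2, 0) → (13/2, 0)
T5 rotate counter-clockwise with cos θ = -5/13, sin θ = -12/13: (7/2, 0) → (-35/26, -42/13); (-6, -5) → (-30/13, 97/13); (-7/2, -4) → (-61/26, 62/13); (-19/2, -8) → (-97/26, 154/13); (13/2, 0) → (-5/2, -6)

image vertices: (-35/26, -42/13), (-30/13, 97/13), (-61/26, 62/13), (-97/26, 154/13), (-5/2, -6)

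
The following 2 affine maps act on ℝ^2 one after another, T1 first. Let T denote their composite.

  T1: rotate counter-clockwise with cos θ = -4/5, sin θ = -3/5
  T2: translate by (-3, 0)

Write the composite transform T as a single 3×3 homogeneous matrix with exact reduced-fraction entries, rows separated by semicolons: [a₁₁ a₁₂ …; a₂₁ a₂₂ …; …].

T = [-4/5 3/5 -3; -3/5 -4/5 0; 0 0 1]

T1 = [-4/5 3/5 0; -3/5 -4/5 0; 0 0 1]
T2·T1 = [-4/5 3/5 -3; -3/5 -4/5 0; 0 0 1]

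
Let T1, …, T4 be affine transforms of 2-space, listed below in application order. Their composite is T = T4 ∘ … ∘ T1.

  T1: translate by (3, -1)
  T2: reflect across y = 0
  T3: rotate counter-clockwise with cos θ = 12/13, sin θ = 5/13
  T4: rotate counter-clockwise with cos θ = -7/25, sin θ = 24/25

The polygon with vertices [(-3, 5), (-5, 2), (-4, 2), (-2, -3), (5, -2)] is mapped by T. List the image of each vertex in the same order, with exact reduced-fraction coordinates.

T1 translate by (3, -1): (-3, 5) → (0, 4); (-5, 2) → (-2, 1); (-4, 2) → (-1, 1); (-2, -3) → (1, -4); (5, -2) → (8, -3)
T2 reflect across y = 0: (0, 4) → (0, -4); (-2, 1) → (-2, -1); (-1, 1) → (-1, -1); (1, -4) → (1, 4); (8, -3) → (8, 3)
T3 rotate counter-clockwise with cos θ = 12/13, sin θ = 5/13: (0, -4) → (20/13, -48/13); (-2, -1) → (-19/13, -22/13); (-1, -1) → (-7/13, -17/13); (1, 4) → (-8/13, 53/13); (8, 3) → (81/13, 76/13)
T4 rotate counter-clockwise with cos θ = -7/25, sin θ = 24/25: (20/13, -48/13) → (1012/325, 816/325); (-19/13, -22/13) → (661/325, -302/325); (-7/13, -17/13) → (457/325, -49/325); (-8/13, 53/13) → (-1216/325, -563/325); (81/13, 76/13) → (-2391/325, 1412/325)

image vertices: (1012/325, 816/325), (661/325, -302/325), (457/325, -49/325), (-1216/325, -563/325), (-2391/325, 1412/325)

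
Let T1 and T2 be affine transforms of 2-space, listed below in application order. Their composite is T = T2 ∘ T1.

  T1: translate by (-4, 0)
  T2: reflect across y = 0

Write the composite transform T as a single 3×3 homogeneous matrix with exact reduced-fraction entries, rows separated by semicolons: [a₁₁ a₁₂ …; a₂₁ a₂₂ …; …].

T1 = [1 0 -4; 0 1 0; 0 0 1]
T2·T1 = [1 0 -4; 0 -1 0; 0 0 1]

T = [1 0 -4; 0 -1 0; 0 0 1]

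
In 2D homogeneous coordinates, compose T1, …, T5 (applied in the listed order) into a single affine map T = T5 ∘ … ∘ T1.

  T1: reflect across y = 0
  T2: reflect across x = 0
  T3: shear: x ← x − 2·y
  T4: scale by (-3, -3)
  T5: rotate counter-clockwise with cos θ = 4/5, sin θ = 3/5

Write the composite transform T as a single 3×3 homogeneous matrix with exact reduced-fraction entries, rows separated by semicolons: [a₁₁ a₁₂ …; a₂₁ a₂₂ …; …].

T1 = [1 0 0; 0 -1 0; 0 0 1]
T2·T1 = [-1 0 0; 0 -1 0; 0 0 1]
T3·…·T1 = [-1 2 0; 0 -1 0; 0 0 1]
T4·…·T1 = [3 -6 0; 0 3 0; 0 0 1]
T5·…·T1 = [12/5 -33/5 0; 9/5 -6/5 0; 0 0 1]

T = [12/5 -33/5 0; 9/5 -6/5 0; 0 0 1]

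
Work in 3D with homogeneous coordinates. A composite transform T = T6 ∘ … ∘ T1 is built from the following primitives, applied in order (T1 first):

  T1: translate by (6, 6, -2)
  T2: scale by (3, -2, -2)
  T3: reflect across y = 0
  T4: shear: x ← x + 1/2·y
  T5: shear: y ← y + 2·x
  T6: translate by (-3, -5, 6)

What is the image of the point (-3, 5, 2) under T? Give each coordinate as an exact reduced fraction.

T(p) = (17, 57, 6)

T1 translate by (6, 6, -2): (-3, 5, 2) → (3, 11, 0)
T2 scale by (3, -2, -2): (3, 11, 0) → (9, -22, 0)
T3 reflect across y = 0: (9, -22, 0) → (9, 22, 0)
T4 shear: x ← x + 1/2·y: (9, 22, 0) → (20, 22, 0)
T5 shear: y ← y + 2·x: (20, 22, 0) → (20, 62, 0)
T6 translate by (-3, -5, 6): (20, 62, 0) → (17, 57, 6)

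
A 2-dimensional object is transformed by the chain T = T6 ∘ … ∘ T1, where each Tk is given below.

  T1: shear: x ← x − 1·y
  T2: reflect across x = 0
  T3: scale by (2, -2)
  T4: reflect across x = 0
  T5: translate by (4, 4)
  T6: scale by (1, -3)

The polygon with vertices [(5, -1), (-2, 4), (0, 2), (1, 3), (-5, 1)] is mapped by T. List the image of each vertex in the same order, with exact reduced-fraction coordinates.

T1 shear: x ← x − 1·y: (5, -1) → (6, -1); (-2, 4) → (-6, 4); (0, 2) → (-2, 2); (1, 3) → (-2, 3); (-5, 1) → (-6, 1)
T2 reflect across x = 0: (6, -1) → (-6, -1); (-6, 4) → (6, 4); (-2, 2) → (2, 2); (-2, 3) → (2, 3); (-6, 1) → (6, 1)
T3 scale by (2, -2): (-6, -1) → (-12, 2); (6, 4) → (12, -8); (2, 2) → (4, -4); (2, 3) → (4, -6); (6, 1) → (12, -2)
T4 reflect across x = 0: (-12, 2) → (12, 2); (12, -8) → (-12, -8); (4, -4) → (-4, -4); (4, -6) → (-4, -6); (12, -2) → (-12, -2)
T5 translate by (4, 4): (12, 2) → (16, 6); (-12, -8) → (-8, -4); (-4, -4) → (0, 0); (-4, -6) → (0, -2); (-12, -2) → (-8, 2)
T6 scale by (1, -3): (16, 6) → (16, -18); (-8, -4) → (-8, 12); (0, 0) → (0, 0); (0, -2) → (0, 6); (-8, 2) → (-8, -6)

image vertices: (16, -18), (-8, 12), (0, 0), (0, 6), (-8, -6)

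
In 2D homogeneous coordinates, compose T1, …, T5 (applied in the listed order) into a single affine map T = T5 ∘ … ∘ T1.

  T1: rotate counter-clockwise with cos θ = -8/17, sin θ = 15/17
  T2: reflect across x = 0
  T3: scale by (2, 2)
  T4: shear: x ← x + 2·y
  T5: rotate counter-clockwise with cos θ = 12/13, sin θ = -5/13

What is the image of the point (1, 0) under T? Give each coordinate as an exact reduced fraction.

T(p) = (1062/221, -20/221)

T1 rotate counter-clockwise with cos θ = -8/17, sin θ = 15/17: (1, 0) → (-8/17, 15/17)
T2 reflect across x = 0: (-8/17, 15/17) → (8/17, 15/17)
T3 scale by (2, 2): (8/17, 15/17) → (16/17, 30/17)
T4 shear: x ← x + 2·y: (16/17, 30/17) → (76/17, 30/17)
T5 rotate counter-clockwise with cos θ = 12/13, sin θ = -5/13: (76/17, 30/17) → (1062/221, -20/221)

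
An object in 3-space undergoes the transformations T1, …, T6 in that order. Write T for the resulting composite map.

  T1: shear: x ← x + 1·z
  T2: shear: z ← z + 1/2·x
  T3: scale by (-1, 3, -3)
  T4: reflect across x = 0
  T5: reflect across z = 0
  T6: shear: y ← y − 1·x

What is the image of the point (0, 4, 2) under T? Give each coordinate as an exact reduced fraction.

T1 shear: x ← x + 1·z: (0, 4, 2) → (2, 4, 2)
T2 shear: z ← z + 1/2·x: (2, 4, 2) → (2, 4, 3)
T3 scale by (-1, 3, -3): (2, 4, 3) → (-2, 12, -9)
T4 reflect across x = 0: (-2, 12, -9) → (2, 12, -9)
T5 reflect across z = 0: (2, 12, -9) → (2, 12, 9)
T6 shear: y ← y − 1·x: (2, 12, 9) → (2, 10, 9)

T(p) = (2, 10, 9)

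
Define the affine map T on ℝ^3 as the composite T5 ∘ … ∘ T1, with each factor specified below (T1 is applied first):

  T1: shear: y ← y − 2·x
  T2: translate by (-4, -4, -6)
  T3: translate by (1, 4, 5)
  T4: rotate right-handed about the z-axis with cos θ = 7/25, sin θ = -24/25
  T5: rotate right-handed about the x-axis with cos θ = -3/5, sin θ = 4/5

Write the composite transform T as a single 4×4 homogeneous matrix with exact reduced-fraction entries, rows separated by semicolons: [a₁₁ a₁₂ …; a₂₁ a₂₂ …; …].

T = [-41/25 24/25 0 -21/25; 114/125 -21/125 -4/5 -116/125; -152/125 28/125 -3/5 363/125; 0 0 0 1]

T1 = [1 0 0 0; -2 1 0 0; 0 0 1 0; 0 0 0 1]
T2·T1 = [1 0 0 -4; -2 1 0 -4; 0 0 1 -6; 0 0 0 1]
T3·…·T1 = [1 0 0 -3; -2 1 0 0; 0 0 1 -1; 0 0 0 1]
T4·…·T1 = [-41/25 24/25 0 -21/25; -38/25 7/25 0 72/25; 0 0 1 -1; 0 0 0 1]
T5·…·T1 = [-41/25 24/25 0 -21/25; 114/125 -21/125 -4/5 -116/125; -152/125 28/125 -3/5 363/125; 0 0 0 1]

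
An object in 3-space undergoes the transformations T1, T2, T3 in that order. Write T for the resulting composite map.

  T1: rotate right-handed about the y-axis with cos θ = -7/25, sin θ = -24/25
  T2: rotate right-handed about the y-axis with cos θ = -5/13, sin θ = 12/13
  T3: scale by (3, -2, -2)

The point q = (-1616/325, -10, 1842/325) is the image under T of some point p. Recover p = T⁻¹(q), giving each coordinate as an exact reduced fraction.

T1 = [-7/25 0 -24/25 0; 0 1 0 0; 24/25 0 -7/25 0; 0 0 0 1]
T2·T1 = [323/325 0 36/325 0; 0 1 0 0; -36/325 0 323/325 0; 0 0 0 1]
T3·…·T1 = [969/325 0 108/325 0; 0 -2 0 0; 72/325 0 -646/325 0; 0 0 0 1]
det M = 12; M⁻¹ = [323/975 0 18/325 0; 0 -1/2 0 0; 12/325 0 -323/650 0; 0 0 0 1]
M⁻¹ · (-1616/325, -10, 1842/325)ᵀ = (-4/3, 5, -3)ᵀ

p = (-4/3, 5, -3)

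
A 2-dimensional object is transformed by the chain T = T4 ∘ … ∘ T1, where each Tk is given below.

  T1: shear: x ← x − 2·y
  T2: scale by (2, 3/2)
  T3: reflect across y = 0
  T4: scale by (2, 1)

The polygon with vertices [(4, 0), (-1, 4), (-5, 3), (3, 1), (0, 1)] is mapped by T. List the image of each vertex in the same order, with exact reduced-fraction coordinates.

image vertices: (16, 0), (-36, -6), (-44, -9/2), (4, -3/2), (-8, -3/2)

T1 shear: x ← x − 2·y: (4, 0) → (4, 0); (-1, 4) → (-9, 4); (-5, 3) → (-11, 3); (3, 1) → (1, 1); (0, 1) → (-2, 1)
T2 scale by (2, 3/2): (4, 0) → (8, 0); (-9, 4) → (-18, 6); (-11, 3) → (-22, 9/2); (1, 1) → (2, 3/2); (-2, 1) → (-4, 3/2)
T3 reflect across y = 0: (8, 0) → (8, 0); (-18, 6) → (-18, -6); (-22, 9/2) → (-22, -9/2); (2, 3/2) → (2, -3/2); (-4, 3/2) → (-4, -3/2)
T4 scale by (2, 1): (8, 0) → (16, 0); (-18, -6) → (-36, -6); (-22, -9/2) → (-44, -9/2); (2, -3/2) → (4, -3/2); (-4, -3/2) → (-8, -3/2)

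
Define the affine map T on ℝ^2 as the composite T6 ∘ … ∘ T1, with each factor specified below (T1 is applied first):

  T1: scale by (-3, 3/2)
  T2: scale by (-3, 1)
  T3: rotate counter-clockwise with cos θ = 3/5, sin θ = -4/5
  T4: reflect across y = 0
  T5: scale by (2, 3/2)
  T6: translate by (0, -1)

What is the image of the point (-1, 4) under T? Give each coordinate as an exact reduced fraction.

T(p) = (-6/5, -86/5)

T1 scale by (-3, 3/2): (-1, 4) → (3, 6)
T2 scale by (-3, 1): (3, 6) → (-9, 6)
T3 rotate counter-clockwise with cos θ = 3/5, sin θ = -4/5: (-9, 6) → (-3/5, 54/5)
T4 reflect across y = 0: (-3/5, 54/5) → (-3/5, -54/5)
T5 scale by (2, 3/2): (-3/5, -54/5) → (-6/5, -81/5)
T6 translate by (0, -1): (-6/5, -81/5) → (-6/5, -86/5)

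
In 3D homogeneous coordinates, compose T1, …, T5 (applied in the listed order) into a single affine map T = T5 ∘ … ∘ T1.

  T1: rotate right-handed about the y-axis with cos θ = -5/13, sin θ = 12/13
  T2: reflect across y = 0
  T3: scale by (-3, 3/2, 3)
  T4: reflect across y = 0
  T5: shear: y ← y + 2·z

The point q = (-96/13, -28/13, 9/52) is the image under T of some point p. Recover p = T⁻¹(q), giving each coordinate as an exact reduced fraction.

T1 = [-5/13 0 12/13 0; 0 1 0 0; -12/13 0 -5/13 0; 0 0 0 1]
T2·T1 = [-5/13 0 12/13 0; 0 -1 0 0; -12/13 0 -5/13 0; 0 0 0 1]
T3·…·T1 = [15/13 0 -36/13 0; 0 -3/2 0 0; -36/13 0 -15/13 0; 0 0 0 1]
T4·…·T1 = [15/13 0 -36/13 0; 0 3/2 0 0; -36/13 0 -15/13 0; 0 0 0 1]
T5·…·T1 = [15/13 0 -36/13 0; -72/13 3/2 -30/13 0; -36/13 0 -15/13 0; 0 0 0 1]
det M = -27/2; M⁻¹ = [5/39 0 -4/13 0; 0 2/3 -4/3 0; -4/13 0 -5/39 0; 0 0 0 1]
M⁻¹ · (-96/13, -28/13, 9/52)ᵀ = (-1, -5/3, 9/4)ᵀ

p = (-1, -5/3, 9/4)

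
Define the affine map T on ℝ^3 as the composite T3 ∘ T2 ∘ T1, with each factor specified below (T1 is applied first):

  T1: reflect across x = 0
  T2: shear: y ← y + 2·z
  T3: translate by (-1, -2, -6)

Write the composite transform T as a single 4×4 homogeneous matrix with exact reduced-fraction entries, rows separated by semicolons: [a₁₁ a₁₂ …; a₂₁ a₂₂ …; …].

T1 = [-1 0 0 0; 0 1 0 0; 0 0 1 0; 0 0 0 1]
T2·T1 = [-1 0 0 0; 0 1 2 0; 0 0 1 0; 0 0 0 1]
T3·…·T1 = [-1 0 0 -1; 0 1 2 -2; 0 0 1 -6; 0 0 0 1]

T = [-1 0 0 -1; 0 1 2 -2; 0 0 1 -6; 0 0 0 1]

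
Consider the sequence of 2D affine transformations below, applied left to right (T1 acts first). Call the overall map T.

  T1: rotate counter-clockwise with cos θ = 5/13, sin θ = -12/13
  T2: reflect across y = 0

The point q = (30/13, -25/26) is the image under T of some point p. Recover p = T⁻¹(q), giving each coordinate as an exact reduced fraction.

p = (0, 5/2)

T1 = [5/13 12/13 0; -12/13 5/13 0; 0 0 1]
T2·T1 = [5/13 12/13 0; 12/13 -5/13 0; 0 0 1]
det M = -1; M⁻¹ = [5/13 12/13 0; 12/13 -5/13 0; 0 0 1]
M⁻¹ · (30/13, -25/26)ᵀ = (0, 5/2)ᵀ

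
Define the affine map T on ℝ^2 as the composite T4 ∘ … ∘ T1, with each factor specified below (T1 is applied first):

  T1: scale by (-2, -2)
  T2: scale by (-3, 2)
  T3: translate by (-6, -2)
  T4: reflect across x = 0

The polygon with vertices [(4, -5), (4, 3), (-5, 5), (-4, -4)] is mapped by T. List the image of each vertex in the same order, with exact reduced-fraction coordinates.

T1 scale by (-2, -2): (4, -5) → (-8, 10); (4, 3) → (-8, -6); (-5, 5) → (10, -10); (-4, -4) → (8, 8)
T2 scale by (-3, 2): (-8, 10) → (24, 20); (-8, -6) → (24, -12); (10, -10) → (-30, -20); (8, 8) → (-24, 16)
T3 translate by (-6, -2): (24, 20) → (18, 18); (24, -12) → (18, -14); (-30, -20) → (-36, -22); (-24, 16) → (-30, 14)
T4 reflect across x = 0: (18, 18) → (-18, 18); (18, -14) → (-18, -14); (-36, -22) → (36, -22); (-30, 14) → (30, 14)

image vertices: (-18, 18), (-18, -14), (36, -22), (30, 14)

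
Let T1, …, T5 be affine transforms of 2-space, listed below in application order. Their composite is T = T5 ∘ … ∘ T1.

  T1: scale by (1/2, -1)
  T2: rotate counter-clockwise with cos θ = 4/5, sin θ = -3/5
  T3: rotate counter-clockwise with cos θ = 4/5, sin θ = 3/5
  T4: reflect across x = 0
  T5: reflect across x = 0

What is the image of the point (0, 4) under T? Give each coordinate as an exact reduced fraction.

T(p) = (0, -4)

T1 scale by (1/2, -1): (0, 4) → (0, -4)
T2 rotate counter-clockwise with cos θ = 4/5, sin θ = -3/5: (0, -4) → (-12/5, -16/5)
T3 rotate counter-clockwise with cos θ = 4/5, sin θ = 3/5: (-12/5, -16/5) → (0, -4)
T4 reflect across x = 0: (0, -4) → (0, -4)
T5 reflect across x = 0: (0, -4) → (0, -4)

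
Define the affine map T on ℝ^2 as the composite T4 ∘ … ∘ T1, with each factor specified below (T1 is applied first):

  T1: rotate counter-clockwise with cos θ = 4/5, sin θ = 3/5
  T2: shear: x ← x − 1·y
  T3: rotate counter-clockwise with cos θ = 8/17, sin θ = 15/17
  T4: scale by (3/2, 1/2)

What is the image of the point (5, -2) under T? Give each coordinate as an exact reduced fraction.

T1 rotate counter-clockwise with cos θ = 4/5, sin θ = 3/5: (5, -2) → (26/5, 7/5)
T2 shear: x ← x − 1·y: (26/5, 7/5) → (19/5, 7/5)
T3 rotate counter-clockwise with cos θ = 8/17, sin θ = 15/17: (19/5, 7/5) → (47/85, 341/85)
T4 scale by (3/2, 1/2): (47/85, 341/85) → (141/170, 341/170)

T(p) = (141/170, 341/170)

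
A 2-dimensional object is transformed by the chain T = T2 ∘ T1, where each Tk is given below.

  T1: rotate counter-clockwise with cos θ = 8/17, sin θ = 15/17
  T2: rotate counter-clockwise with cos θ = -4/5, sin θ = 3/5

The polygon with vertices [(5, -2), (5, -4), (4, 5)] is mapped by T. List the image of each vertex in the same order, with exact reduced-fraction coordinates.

T1 rotate counter-clockwise with cos θ = 8/17, sin θ = 15/17: (5, -2) → (70/17, 59/17); (5, -4) → (100/17, 43/17); (4, 5) → (-43/17, 100/17)
T2 rotate counter-clockwise with cos θ = -4/5, sin θ = 3/5: (70/17, 59/17) → (-457/85, -26/85); (100/17, 43/17) → (-529/85, 128/85); (-43/17, 100/17) → (-128/85, -529/85)

image vertices: (-457/85, -26/85), (-529/85, 128/85), (-128/85, -529/85)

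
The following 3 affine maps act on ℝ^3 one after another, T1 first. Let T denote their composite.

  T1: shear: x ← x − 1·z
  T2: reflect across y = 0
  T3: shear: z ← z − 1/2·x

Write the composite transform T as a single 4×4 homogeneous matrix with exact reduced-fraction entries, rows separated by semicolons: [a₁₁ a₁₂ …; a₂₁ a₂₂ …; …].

T1 = [1 0 -1 0; 0 1 0 0; 0 0 1 0; 0 0 0 1]
T2·T1 = [1 0 -1 0; 0 -1 0 0; 0 0 1 0; 0 0 0 1]
T3·…·T1 = [1 0 -1 0; 0 -1 0 0; -1/2 0 3/2 0; 0 0 0 1]

T = [1 0 -1 0; 0 -1 0 0; -1/2 0 3/2 0; 0 0 0 1]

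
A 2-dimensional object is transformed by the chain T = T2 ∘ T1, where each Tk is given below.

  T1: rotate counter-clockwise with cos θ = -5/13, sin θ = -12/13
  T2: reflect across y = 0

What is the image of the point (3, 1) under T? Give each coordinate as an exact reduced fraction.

T1 rotate counter-clockwise with cos θ = -5/13, sin θ = -12/13: (3, 1) → (-3/13, -41/13)
T2 reflect across y = 0: (-3/13, -41/13) → (-3/13, 41/13)

T(p) = (-3/13, 41/13)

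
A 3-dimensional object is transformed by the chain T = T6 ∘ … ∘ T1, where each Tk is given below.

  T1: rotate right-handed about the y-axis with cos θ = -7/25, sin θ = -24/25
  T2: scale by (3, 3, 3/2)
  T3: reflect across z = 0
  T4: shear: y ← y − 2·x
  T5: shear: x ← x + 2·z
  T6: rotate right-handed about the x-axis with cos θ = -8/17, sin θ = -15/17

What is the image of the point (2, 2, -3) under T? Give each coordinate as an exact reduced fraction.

T(p) = (-33/25, 63/850, 3798/425)

T1 rotate right-handed about the y-axis with cos θ = -7/25, sin θ = -24/25: (2, 2, -3) → (58/25, 2, 69/25)
T2 scale by (3, 3, 3/2): (58/25, 2, 69/25) → (174/25, 6, 207/50)
T3 reflect across z = 0: (174/25, 6, 207/50) → (174/25, 6, -207/50)
T4 shear: y ← y − 2·x: (174/25, 6, -207/50) → (174/25, -198/25, -207/50)
T5 shear: x ← x + 2·z: (174/25, -198/25, -207/50) → (-33/25, -198/25, -207/50)
T6 rotate right-handed about the x-axis with cos θ = -8/17, sin θ = -15/17: (-33/25, -198/25, -207/50) → (-33/25, 63/850, 3798/425)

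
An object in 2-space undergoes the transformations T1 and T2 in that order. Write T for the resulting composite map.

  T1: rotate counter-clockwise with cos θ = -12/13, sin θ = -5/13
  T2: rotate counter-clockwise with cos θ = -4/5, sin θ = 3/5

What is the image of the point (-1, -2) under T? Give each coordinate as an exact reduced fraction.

T1 rotate counter-clockwise with cos θ = -12/13, sin θ = -5/13: (-1, -2) → (2/13, 29/13)
T2 rotate counter-clockwise with cos θ = -4/5, sin θ = 3/5: (2/13, 29/13) → (-19/13, -22/13)

T(p) = (-19/13, -22/13)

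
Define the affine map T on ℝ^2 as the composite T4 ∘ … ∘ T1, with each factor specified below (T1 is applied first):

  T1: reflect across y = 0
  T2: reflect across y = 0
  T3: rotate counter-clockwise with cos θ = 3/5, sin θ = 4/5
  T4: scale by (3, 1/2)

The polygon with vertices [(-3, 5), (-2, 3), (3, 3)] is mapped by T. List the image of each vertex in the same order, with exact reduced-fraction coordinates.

image vertices: (-87/5, 3/10), (-54/5, 1/10), (-9/5, 21/10)

T1 reflect across y = 0: (-3, 5) → (-3, -5); (-2, 3) → (-2, -3); (3, 3) → (3, -3)
T2 reflect across y = 0: (-3, -5) → (-3, 5); (-2, -3) → (-2, 3); (3, -3) → (3, 3)
T3 rotate counter-clockwise with cos θ = 3/5, sin θ = 4/5: (-3, 5) → (-29/5, 3/5); (-2, 3) → (-18/5, 1/5); (3, 3) → (-3/5, 21/5)
T4 scale by (3, 1/2): (-29/5, 3/5) → (-87/5, 3/10); (-18/5, 1/5) → (-54/5, 1/10); (-3/5, 21/5) → (-9/5, 21/10)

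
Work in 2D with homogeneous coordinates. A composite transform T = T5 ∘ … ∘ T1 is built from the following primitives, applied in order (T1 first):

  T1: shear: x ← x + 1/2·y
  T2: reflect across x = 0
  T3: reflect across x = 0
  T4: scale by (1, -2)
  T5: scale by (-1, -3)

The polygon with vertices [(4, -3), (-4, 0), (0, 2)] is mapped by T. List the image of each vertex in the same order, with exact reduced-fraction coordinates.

image vertices: (-5/2, -18), (4, 0), (-1, 12)

T1 shear: x ← x + 1/2·y: (4, -3) → (5/2, -3); (-4, 0) → (-4, 0); (0, 2) → (1, 2)
T2 reflect across x = 0: (5/2, -3) → (-5/2, -3); (-4, 0) → (4, 0); (1, 2) → (-1, 2)
T3 reflect across x = 0: (-5/2, -3) → (5/2, -3); (4, 0) → (-4, 0); (-1, 2) → (1, 2)
T4 scale by (1, -2): (5/2, -3) → (5/2, 6); (-4, 0) → (-4, 0); (1, 2) → (1, -4)
T5 scale by (-1, -3): (5/2, 6) → (-5/2, -18); (-4, 0) → (4, 0); (1, -4) → (-1, 12)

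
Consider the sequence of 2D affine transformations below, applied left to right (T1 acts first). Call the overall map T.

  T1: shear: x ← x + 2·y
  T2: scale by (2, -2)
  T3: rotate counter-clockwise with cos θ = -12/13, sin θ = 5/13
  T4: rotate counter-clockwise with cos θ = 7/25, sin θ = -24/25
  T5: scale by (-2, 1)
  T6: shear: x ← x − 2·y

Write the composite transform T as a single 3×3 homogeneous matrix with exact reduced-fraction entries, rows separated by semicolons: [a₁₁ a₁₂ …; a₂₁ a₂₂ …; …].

T = [-1436/325 -804/65 0; 646/325 244/65 0; 0 0 1]

T1 = [1 2 0; 0 1 0; 0 0 1]
T2·T1 = [2 4 0; 0 -2 0; 0 0 1]
T3·…·T1 = [-24/13 -38/13 0; 10/13 44/13 0; 0 0 1]
T4·…·T1 = [72/325 158/65 0; 646/325 244/65 0; 0 0 1]
T5·…·T1 = [-144/325 -316/65 0; 646/325 244/65 0; 0 0 1]
T6·…·T1 = [-1436/325 -804/65 0; 646/325 244/65 0; 0 0 1]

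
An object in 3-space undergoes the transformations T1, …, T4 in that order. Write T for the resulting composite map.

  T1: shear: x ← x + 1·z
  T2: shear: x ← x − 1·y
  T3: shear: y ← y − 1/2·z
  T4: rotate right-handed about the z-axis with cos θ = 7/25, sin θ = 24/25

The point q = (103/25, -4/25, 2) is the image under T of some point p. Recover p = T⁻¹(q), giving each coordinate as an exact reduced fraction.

T1 = [1 0 1 0; 0 1 0 0; 0 0 1 0; 0 0 0 1]
T2·T1 = [1 -1 1 0; 0 1 0 0; 0 0 1 0; 0 0 0 1]
T3·…·T1 = [1 -1 1 0; 0 1 -1/2 0; 0 0 1 0; 0 0 0 1]
T4·…·T1 = [7/25 -31/25 19/25 0; 24/25 -17/25 41/50 0; 0 0 1 0; 0 0 0 1]
det M = 1; M⁻¹ = [-17/25 31/25 -1/2 0; -24/25 7/25 1/2 0; 0 0 1 0; 0 0 0 1]
M⁻¹ · (103/25, -4/25, 2)ᵀ = (-4, -3, 2)ᵀ

p = (-4, -3, 2)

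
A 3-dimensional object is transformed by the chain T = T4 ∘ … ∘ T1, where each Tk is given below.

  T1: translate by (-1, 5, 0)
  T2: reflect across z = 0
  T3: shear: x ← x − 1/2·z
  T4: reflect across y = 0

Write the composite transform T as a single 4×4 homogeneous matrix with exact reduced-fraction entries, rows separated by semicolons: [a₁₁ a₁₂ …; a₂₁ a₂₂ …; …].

T = [1 0 1/2 -1; 0 -1 0 -5; 0 0 -1 0; 0 0 0 1]

T1 = [1 0 0 -1; 0 1 0 5; 0 0 1 0; 0 0 0 1]
T2·T1 = [1 0 0 -1; 0 1 0 5; 0 0 -1 0; 0 0 0 1]
T3·…·T1 = [1 0 1/2 -1; 0 1 0 5; 0 0 -1 0; 0 0 0 1]
T4·…·T1 = [1 0 1/2 -1; 0 -1 0 -5; 0 0 -1 0; 0 0 0 1]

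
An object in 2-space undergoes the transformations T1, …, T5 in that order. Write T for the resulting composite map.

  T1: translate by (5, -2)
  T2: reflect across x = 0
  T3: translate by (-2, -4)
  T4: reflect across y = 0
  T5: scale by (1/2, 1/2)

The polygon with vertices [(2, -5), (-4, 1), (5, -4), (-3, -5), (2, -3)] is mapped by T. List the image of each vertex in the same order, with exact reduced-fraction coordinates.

image vertices: (-9/2, 11/2), (-3/2, 5/2), (-6, 5), (-2, 11/2), (-9/2, 9/2)

T1 translate by (5, -2): (2, -5) → (7, -7); (-4, 1) → (1, -1); (5, -4) → (10, -6); (-3, -5) → (2, -7); (2, -3) → (7, -5)
T2 reflect across x = 0: (7, -7) → (-7, -7); (1, -1) → (-1, -1); (10, -6) → (-10, -6); (2, -7) → (-2, -7); (7, -5) → (-7, -5)
T3 translate by (-2, -4): (-7, -7) → (-9, -11); (-1, -1) → (-3, -5); (-10, -6) → (-12, -10); (-2, -7) → (-4, -11); (-7, -5) → (-9, -9)
T4 reflect across y = 0: (-9, -11) → (-9, 11); (-3, -5) → (-3, 5); (-12, -10) → (-12, 10); (-4, -11) → (-4, 11); (-9, -9) → (-9, 9)
T5 scale by (1/2, 1/2): (-9, 11) → (-9/2, 11/2); (-3, 5) → (-3/2, 5/2); (-12, 10) → (-6, 5); (-4, 11) → (-2, 11/2); (-9, 9) → (-9/2, 9/2)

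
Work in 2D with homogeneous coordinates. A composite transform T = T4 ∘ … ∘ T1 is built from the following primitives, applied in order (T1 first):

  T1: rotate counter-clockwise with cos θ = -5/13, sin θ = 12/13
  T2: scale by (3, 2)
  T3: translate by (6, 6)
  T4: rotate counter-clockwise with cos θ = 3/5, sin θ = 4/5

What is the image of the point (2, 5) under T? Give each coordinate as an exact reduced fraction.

T1 rotate counter-clockwise with cos θ = -5/13, sin θ = 12/13: (2, 5) → (-70/13, -1/13)
T2 scale by (3, 2): (-70/13, -1/13) → (-210/13, -2/13)
T3 translate by (6, 6): (-210/13, -2/13) → (-132/13, 76/13)
T4 rotate counter-clockwise with cos θ = 3/5, sin θ = 4/5: (-132/13, 76/13) → (-140/13, -60/13)

T(p) = (-140/13, -60/13)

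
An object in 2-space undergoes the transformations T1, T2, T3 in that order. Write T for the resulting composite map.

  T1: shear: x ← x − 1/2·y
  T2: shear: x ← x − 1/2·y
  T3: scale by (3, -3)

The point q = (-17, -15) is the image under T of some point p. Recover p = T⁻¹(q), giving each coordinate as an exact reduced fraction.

T1 = [1 -1/2 0; 0 1 0; 0 0 1]
T2·T1 = [1 -1 0; 0 1 0; 0 0 1]
T3·…·T1 = [3 -3 0; 0 -3 0; 0 0 1]
det M = -9; M⁻¹ = [1/3 -1/3 0; 0 -1/3 0; 0 0 1]
M⁻¹ · (-17, -15)ᵀ = (-2/3, 5)ᵀ

p = (-2/3, 5)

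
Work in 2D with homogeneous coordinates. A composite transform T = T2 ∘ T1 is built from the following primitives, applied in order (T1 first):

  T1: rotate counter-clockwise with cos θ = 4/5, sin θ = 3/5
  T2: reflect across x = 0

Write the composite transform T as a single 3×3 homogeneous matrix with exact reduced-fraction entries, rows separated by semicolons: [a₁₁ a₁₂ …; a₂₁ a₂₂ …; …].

T = [-4/5 3/5 0; 3/5 4/5 0; 0 0 1]

T1 = [4/5 -3/5 0; 3/5 4/5 0; 0 0 1]
T2·T1 = [-4/5 3/5 0; 3/5 4/5 0; 0 0 1]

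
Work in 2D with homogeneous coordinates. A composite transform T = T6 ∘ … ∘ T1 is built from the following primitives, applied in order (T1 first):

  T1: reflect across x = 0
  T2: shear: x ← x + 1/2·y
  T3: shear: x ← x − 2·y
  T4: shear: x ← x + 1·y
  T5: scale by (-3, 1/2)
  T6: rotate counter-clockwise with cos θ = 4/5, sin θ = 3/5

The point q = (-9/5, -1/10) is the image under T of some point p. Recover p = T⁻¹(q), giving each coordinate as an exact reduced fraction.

T1 = [-1 0 0; 0 1 0; 0 0 1]
T2·T1 = [-1 1/2 0; 0 1 0; 0 0 1]
T3·…·T1 = [-1 -3/2 0; 0 1 0; 0 0 1]
T4·…·T1 = [-1 -1/2 0; 0 1 0; 0 0 1]
T5·…·T1 = [3 3/2 0; 0 1/2 0; 0 0 1]
T6·…·T1 = [12/5 9/10 0; 9/5 13/10 0; 0 0 1]
det M = 3/2; M⁻¹ = [13/15 -3/5 0; -6/5 8/5 0; 0 0 1]
M⁻¹ · (-9/5, -1/10)ᵀ = (-3/2, 2)ᵀ

p = (-3/2, 2)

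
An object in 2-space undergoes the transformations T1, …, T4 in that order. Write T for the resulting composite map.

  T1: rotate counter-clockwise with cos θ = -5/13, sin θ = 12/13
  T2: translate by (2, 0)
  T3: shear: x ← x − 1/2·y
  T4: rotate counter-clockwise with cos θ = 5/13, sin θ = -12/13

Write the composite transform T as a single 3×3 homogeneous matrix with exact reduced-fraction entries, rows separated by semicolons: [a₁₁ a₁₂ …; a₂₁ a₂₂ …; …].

T = [89/169 -215/338 10/13; 192/169 89/169 -24/13; 0 0 1]

T1 = [-5/13 -12/13 0; 12/13 -5/13 0; 0 0 1]
T2·T1 = [-5/13 -12/13 2; 12/13 -5/13 0; 0 0 1]
T3·…·T1 = [-11/13 -19/26 2; 12/13 -5/13 0; 0 0 1]
T4·…·T1 = [89/169 -215/338 10/13; 192/169 89/169 -24/13; 0 0 1]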